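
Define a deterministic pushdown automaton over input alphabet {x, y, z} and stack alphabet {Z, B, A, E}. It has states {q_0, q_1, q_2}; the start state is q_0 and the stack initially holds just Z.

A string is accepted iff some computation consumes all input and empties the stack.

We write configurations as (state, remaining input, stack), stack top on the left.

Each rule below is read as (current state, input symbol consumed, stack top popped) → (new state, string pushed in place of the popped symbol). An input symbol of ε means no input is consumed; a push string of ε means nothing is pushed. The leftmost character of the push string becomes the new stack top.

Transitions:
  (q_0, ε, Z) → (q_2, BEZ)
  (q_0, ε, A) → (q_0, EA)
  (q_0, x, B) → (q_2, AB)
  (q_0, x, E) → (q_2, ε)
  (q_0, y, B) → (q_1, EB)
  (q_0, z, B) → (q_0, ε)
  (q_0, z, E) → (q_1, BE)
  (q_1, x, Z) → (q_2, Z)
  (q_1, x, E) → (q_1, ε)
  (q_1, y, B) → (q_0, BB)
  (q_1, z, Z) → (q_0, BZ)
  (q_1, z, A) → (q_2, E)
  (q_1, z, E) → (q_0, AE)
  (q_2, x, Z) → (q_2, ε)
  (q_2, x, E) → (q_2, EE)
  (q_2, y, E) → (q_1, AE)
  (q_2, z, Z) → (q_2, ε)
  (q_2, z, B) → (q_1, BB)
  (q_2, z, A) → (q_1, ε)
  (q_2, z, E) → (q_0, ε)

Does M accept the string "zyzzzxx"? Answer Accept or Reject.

(q_0, zyzzzxx, Z)
  ε-move, top Z: go to q_2, push BEZ → (q_2, zyzzzxx, BEZ)
  read z, top B: go to q_1, push BB → (q_1, yzzzxx, BBEZ)
  read y, top B: go to q_0, push BB → (q_0, zzzxx, BBBEZ)
  read z, top B: go to q_0, push ε → (q_0, zzxx, BBEZ)
  read z, top B: go to q_0, push ε → (q_0, zxx, BEZ)
  read z, top B: go to q_0, push ε → (q_0, xx, EZ)
  read x, top E: go to q_2, push ε → (q_2, x, Z)
  read x, top Z: go to q_2, push ε → (q_2, ε, ε)
All input consumed and the stack is empty.

Accept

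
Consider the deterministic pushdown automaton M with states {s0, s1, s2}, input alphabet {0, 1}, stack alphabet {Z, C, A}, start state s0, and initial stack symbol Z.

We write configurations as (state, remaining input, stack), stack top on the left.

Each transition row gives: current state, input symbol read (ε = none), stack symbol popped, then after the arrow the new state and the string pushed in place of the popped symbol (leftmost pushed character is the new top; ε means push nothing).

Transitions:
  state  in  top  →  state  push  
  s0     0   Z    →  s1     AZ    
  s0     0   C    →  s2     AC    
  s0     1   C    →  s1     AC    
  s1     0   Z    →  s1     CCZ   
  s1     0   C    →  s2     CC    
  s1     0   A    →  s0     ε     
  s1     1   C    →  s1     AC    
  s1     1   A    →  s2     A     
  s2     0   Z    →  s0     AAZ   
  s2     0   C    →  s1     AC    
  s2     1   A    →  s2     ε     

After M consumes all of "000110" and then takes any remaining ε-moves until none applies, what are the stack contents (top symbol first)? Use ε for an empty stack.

AAZ

(s0, 000110, Z) ⊢ (s1, 00110, AZ) ⊢ (s0, 0110, Z) ⊢ (s1, 110, AZ) ⊢ (s2, 10, AZ) ⊢ (s2, 0, Z) ⊢ (s0, ε, AAZ)
All input consumed in state s0 with stack AAZ.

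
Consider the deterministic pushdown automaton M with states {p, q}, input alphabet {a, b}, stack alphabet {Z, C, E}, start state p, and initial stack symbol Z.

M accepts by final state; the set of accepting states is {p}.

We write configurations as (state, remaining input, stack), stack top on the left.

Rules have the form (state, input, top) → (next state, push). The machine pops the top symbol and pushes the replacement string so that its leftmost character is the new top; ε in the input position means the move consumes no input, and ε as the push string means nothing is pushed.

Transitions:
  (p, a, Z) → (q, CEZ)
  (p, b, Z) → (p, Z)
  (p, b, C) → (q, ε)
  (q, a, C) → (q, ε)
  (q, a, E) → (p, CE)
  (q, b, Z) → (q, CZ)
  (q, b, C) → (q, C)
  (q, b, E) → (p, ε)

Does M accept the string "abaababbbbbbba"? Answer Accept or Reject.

Reject

(p, abaababbbbbbba, Z)
  read a, top Z: go to q, push CEZ → (q, baababbbbbbba, CEZ)
  read b, top C: go to q, push C → (q, aababbbbbbba, CEZ)
  read a, top C: go to q, push ε → (q, ababbbbbbba, EZ)
  read a, top E: go to p, push CE → (p, babbbbbbba, CEZ)
  read b, top C: go to q, push ε → (q, abbbbbbba, EZ)
  read a, top E: go to p, push CE → (p, bbbbbbba, CEZ)
  read b, top C: go to q, push ε → (q, bbbbbba, EZ)
  read b, top E: go to p, push ε → (p, bbbbba, Z)
  read b, top Z: go to p, push Z → (p, bbbba, Z)
  read b, top Z: go to p, push Z → (p, bbba, Z)
  read b, top Z: go to p, push Z → (p, bba, Z)
  read b, top Z: go to p, push Z → (p, ba, Z)
  read b, top Z: go to p, push Z → (p, a, Z)
  read a, top Z: go to q, push CEZ → (q, ε, CEZ)
All input consumed; state q ∉ F and no further ε-move applies.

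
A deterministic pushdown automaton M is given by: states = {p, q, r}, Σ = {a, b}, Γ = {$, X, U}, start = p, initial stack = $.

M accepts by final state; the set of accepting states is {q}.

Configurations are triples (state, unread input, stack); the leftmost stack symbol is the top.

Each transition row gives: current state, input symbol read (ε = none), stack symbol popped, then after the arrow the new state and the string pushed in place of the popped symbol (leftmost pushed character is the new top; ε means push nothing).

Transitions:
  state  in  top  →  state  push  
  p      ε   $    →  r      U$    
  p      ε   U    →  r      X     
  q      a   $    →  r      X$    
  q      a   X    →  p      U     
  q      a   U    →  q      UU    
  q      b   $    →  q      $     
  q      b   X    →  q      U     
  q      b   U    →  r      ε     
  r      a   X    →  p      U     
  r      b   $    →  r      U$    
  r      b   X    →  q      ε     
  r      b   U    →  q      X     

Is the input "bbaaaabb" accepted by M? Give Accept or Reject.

(p, bbaaaabb, $)
  ε-move, top $: go to r, push U$ → (r, bbaaaabb, U$)
  read b, top U: go to q, push X → (q, baaaabb, X$)
  read b, top X: go to q, push U → (q, aaaabb, U$)
  read a, top U: go to q, push UU → (q, aaabb, UU$)
  read a, top U: go to q, push UU → (q, aabb, UUU$)
  read a, top U: go to q, push UU → (q, abb, UUUU$)
  read a, top U: go to q, push UU → (q, bb, UUUUU$)
  read b, top U: go to r, push ε → (r, b, UUUU$)
  read b, top U: go to q, push X → (q, ε, XUUU$)
All input consumed; state q ∈ F.

Accept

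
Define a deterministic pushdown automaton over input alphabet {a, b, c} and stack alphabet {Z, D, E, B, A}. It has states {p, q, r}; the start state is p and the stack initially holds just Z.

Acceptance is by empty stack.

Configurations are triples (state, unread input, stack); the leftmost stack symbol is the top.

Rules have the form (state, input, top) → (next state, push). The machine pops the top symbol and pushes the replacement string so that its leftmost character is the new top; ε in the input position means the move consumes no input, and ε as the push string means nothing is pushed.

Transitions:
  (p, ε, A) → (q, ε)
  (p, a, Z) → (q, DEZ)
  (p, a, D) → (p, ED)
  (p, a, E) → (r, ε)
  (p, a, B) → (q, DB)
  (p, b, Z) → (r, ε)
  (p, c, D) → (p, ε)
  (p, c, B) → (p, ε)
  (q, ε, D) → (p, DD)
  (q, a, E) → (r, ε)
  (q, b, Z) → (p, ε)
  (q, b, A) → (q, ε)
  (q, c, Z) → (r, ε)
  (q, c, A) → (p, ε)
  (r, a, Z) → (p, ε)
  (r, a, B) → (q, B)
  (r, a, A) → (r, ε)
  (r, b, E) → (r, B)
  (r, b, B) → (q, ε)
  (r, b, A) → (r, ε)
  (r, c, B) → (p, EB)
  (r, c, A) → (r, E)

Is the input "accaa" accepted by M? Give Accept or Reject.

(p, accaa, Z)
  read a, top Z: go to q, push DEZ → (q, ccaa, DEZ)
  ε-move, top D: go to p, push DD → (p, ccaa, DDEZ)
  read c, top D: go to p, push ε → (p, caa, DEZ)
  read c, top D: go to p, push ε → (p, aa, EZ)
  read a, top E: go to r, push ε → (r, a, Z)
  read a, top Z: go to p, push ε → (p, ε, ε)
All input consumed and the stack is empty.

Accept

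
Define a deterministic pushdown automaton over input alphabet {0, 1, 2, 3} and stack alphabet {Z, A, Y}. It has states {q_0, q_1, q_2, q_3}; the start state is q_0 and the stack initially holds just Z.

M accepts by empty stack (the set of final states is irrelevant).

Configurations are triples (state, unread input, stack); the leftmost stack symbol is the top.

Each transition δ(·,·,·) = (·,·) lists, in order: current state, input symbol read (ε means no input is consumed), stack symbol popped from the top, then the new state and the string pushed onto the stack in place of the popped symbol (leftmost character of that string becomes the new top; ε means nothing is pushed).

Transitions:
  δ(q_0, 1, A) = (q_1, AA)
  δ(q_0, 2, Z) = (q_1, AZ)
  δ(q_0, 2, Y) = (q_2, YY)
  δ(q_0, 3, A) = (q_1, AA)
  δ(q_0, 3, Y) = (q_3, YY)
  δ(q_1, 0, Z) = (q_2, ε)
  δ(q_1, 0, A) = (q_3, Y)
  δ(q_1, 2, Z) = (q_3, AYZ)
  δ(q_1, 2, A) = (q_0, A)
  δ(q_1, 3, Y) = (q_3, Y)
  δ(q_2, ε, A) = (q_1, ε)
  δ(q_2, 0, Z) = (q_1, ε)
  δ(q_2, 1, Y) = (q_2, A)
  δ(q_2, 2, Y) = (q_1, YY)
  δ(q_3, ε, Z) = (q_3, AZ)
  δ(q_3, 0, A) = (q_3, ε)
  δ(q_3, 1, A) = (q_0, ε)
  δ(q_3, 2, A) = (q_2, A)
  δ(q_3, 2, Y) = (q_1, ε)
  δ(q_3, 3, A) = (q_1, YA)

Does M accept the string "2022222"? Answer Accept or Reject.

(q_0, 2022222, Z)
  read 2, top Z: go to q_1, push AZ → (q_1, 022222, AZ)
  read 0, top A: go to q_3, push Y → (q_3, 22222, YZ)
  read 2, top Y: go to q_1, push ε → (q_1, 2222, Z)
  read 2, top Z: go to q_3, push AYZ → (q_3, 222, AYZ)
  read 2, top A: go to q_2, push A → (q_2, 22, AYZ)
  ε-move, top A: go to q_1, push ε → (q_1, 22, YZ)
No transition applies at (q_1, 22, YZ); input not fully consumed.

Reject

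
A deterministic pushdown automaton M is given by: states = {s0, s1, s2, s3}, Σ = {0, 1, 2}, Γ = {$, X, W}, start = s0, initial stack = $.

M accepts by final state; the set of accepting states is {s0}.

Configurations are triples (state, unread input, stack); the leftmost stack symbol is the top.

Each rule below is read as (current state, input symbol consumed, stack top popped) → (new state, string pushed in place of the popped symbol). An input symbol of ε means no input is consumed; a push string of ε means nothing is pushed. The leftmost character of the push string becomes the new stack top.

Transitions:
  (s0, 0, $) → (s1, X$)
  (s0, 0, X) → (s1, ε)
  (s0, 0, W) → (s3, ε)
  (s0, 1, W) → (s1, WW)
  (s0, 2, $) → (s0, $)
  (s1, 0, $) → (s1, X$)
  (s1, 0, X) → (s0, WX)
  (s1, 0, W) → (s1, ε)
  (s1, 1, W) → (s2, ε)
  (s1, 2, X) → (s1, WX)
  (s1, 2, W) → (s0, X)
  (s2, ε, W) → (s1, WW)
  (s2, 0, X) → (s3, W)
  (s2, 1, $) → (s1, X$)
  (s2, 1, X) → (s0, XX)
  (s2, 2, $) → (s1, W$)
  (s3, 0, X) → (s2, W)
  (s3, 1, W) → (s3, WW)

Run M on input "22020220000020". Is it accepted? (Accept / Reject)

Reject

(s0, 22020220000020, $)
  read 2, top $: go to s0, push $ → (s0, 2020220000020, $)
  read 2, top $: go to s0, push $ → (s0, 020220000020, $)
  read 0, top $: go to s1, push X$ → (s1, 20220000020, X$)
  read 2, top X: go to s1, push WX → (s1, 0220000020, WX$)
  read 0, top W: go to s1, push ε → (s1, 220000020, X$)
  read 2, top X: go to s1, push WX → (s1, 20000020, WX$)
  read 2, top W: go to s0, push X → (s0, 0000020, XX$)
  read 0, top X: go to s1, push ε → (s1, 000020, X$)
  read 0, top X: go to s0, push WX → (s0, 00020, WX$)
  read 0, top W: go to s3, push ε → (s3, 0020, X$)
  read 0, top X: go to s2, push W → (s2, 020, W$)
  ε-move, top W: go to s1, push WW → (s1, 020, WW$)
  read 0, top W: go to s1, push ε → (s1, 20, W$)
  read 2, top W: go to s0, push X → (s0, 0, X$)
  read 0, top X: go to s1, push ε → (s1, ε, $)
All input consumed; state s1 ∉ F and no further ε-move applies.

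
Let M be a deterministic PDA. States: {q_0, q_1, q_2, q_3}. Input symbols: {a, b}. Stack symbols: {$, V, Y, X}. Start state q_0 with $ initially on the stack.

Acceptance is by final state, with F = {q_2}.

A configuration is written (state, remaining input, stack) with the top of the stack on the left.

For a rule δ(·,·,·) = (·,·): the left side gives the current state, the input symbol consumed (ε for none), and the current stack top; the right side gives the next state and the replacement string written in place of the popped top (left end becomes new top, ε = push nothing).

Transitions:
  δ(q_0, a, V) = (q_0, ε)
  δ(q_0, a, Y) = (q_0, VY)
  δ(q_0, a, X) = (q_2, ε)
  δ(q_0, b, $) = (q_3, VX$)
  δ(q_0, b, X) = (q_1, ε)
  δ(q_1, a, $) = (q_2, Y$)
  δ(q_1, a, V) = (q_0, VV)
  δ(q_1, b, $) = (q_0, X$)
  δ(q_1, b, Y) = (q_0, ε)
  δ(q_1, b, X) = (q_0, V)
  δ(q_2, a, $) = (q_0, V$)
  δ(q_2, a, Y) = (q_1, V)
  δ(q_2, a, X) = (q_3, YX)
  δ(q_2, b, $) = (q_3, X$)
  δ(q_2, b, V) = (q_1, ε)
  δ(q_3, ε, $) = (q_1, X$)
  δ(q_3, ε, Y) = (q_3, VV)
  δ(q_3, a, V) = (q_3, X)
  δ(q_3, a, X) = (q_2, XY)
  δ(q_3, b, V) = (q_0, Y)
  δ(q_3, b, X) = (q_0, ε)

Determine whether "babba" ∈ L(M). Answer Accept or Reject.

Accept

(q_0, babba, $)
  read b, top $: go to q_3, push VX$ → (q_3, abba, VX$)
  read a, top V: go to q_3, push X → (q_3, bba, XX$)
  read b, top X: go to q_0, push ε → (q_0, ba, X$)
  read b, top X: go to q_1, push ε → (q_1, a, $)
  read a, top $: go to q_2, push Y$ → (q_2, ε, Y$)
All input consumed; state q_2 ∈ F.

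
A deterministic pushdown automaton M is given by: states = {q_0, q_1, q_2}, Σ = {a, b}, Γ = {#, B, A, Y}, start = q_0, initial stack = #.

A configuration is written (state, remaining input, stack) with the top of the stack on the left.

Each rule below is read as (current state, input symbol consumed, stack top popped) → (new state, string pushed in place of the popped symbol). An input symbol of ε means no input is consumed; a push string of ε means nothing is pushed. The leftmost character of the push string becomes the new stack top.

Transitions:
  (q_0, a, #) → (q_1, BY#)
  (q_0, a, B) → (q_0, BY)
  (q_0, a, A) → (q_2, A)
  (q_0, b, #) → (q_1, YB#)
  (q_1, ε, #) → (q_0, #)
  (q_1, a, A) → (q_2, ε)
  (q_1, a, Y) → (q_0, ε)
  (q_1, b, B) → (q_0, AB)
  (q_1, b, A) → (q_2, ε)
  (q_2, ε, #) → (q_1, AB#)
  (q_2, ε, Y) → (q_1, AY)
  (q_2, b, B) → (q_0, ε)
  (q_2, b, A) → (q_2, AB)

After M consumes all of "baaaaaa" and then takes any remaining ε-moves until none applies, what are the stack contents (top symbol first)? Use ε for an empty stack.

BYYYYY#

(q_0, baaaaaa, #)
  read b, top #: go to q_1, push YB# → (q_1, aaaaaa, YB#)
  read a, top Y: go to q_0, push ε → (q_0, aaaaa, B#)
  read a, top B: go to q_0, push BY → (q_0, aaaa, BY#)
  read a, top B: go to q_0, push BY → (q_0, aaa, BYY#)
  read a, top B: go to q_0, push BY → (q_0, aa, BYYY#)
  read a, top B: go to q_0, push BY → (q_0, a, BYYYY#)
  read a, top B: go to q_0, push BY → (q_0, ε, BYYYYY#)
All input consumed in state q_0 with stack BYYYYY#.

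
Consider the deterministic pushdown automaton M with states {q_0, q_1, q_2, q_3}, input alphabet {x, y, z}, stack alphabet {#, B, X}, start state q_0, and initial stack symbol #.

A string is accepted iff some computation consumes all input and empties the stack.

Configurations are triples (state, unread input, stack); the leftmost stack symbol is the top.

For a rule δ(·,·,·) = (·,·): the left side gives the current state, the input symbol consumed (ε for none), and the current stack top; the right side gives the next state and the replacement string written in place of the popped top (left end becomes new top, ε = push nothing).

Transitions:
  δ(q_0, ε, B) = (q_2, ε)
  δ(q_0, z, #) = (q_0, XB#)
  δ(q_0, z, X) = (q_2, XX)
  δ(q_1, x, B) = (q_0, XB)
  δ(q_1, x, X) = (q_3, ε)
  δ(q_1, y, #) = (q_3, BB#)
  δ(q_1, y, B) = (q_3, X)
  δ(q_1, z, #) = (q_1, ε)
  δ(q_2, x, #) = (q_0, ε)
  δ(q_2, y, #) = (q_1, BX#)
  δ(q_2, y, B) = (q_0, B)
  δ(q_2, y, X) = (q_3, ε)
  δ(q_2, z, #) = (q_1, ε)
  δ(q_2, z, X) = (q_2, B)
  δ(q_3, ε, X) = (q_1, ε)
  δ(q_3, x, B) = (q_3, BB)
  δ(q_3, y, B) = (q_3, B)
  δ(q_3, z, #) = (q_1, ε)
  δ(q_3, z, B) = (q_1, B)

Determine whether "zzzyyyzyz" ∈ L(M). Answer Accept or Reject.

Accept

(q_0, zzzyyyzyz, #)
  read z, top #: go to q_0, push XB# → (q_0, zzyyyzyz, XB#)
  read z, top X: go to q_2, push XX → (q_2, zyyyzyz, XXB#)
  read z, top X: go to q_2, push B → (q_2, yyyzyz, BXB#)
  read y, top B: go to q_0, push B → (q_0, yyzyz, BXB#)
  ε-move, top B: go to q_2, push ε → (q_2, yyzyz, XB#)
  read y, top X: go to q_3, push ε → (q_3, yzyz, B#)
  read y, top B: go to q_3, push B → (q_3, zyz, B#)
  read z, top B: go to q_1, push B → (q_1, yz, B#)
  read y, top B: go to q_3, push X → (q_3, z, X#)
  ε-move, top X: go to q_1, push ε → (q_1, z, #)
  read z, top #: go to q_1, push ε → (q_1, ε, ε)
All input consumed and the stack is empty.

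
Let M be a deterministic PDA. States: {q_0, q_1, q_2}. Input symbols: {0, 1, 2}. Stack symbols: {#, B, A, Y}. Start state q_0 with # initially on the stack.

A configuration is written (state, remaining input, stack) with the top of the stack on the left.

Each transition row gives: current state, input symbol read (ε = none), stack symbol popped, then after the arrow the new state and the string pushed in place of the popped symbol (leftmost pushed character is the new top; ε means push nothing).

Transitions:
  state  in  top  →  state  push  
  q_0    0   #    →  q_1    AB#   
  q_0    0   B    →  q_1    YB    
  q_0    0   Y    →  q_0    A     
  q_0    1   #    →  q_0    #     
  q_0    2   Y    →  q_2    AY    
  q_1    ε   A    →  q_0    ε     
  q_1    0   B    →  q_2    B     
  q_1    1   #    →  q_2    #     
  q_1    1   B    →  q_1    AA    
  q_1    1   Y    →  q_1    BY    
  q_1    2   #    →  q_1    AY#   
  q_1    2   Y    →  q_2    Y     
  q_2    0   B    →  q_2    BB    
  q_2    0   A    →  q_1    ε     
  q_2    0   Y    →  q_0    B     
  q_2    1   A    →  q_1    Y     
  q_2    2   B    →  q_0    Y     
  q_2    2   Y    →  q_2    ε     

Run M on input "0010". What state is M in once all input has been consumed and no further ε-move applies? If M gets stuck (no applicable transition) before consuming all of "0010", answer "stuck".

(q_0, 0010, #) ⊢ (q_1, 010, AB#) ⊢ (q_0, 010, B#) ⊢ (q_1, 10, YB#) ⊢ (q_1, 0, BYB#) ⊢ (q_2, ε, BYB#)
All input consumed; M is in state q_2.

q_2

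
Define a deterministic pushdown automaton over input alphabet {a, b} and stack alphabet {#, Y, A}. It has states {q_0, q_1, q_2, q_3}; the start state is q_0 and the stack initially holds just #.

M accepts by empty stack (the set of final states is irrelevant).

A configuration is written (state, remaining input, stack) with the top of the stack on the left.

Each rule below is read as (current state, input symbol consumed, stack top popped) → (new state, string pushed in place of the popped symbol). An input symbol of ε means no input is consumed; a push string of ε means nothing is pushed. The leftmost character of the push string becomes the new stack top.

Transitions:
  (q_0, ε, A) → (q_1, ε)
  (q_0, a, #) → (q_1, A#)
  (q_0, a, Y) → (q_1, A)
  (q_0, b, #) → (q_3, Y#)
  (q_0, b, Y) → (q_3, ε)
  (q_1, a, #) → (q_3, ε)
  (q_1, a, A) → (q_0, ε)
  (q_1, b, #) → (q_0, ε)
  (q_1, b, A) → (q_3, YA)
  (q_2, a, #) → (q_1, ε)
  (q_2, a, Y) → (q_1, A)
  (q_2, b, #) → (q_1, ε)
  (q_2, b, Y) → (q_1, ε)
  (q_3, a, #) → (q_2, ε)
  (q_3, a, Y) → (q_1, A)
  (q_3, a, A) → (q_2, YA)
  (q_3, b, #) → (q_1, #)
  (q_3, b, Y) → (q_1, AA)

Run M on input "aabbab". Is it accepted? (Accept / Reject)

Accept

(q_0, aabbab, #) ⊢ (q_1, abbab, A#) ⊢ (q_0, bbab, #) ⊢ (q_3, bab, Y#) ⊢ (q_1, ab, AA#) ⊢ (q_0, b, A#) ⊢ (q_1, b, #) ⊢ (q_0, ε, ε)
All input consumed and the stack is empty.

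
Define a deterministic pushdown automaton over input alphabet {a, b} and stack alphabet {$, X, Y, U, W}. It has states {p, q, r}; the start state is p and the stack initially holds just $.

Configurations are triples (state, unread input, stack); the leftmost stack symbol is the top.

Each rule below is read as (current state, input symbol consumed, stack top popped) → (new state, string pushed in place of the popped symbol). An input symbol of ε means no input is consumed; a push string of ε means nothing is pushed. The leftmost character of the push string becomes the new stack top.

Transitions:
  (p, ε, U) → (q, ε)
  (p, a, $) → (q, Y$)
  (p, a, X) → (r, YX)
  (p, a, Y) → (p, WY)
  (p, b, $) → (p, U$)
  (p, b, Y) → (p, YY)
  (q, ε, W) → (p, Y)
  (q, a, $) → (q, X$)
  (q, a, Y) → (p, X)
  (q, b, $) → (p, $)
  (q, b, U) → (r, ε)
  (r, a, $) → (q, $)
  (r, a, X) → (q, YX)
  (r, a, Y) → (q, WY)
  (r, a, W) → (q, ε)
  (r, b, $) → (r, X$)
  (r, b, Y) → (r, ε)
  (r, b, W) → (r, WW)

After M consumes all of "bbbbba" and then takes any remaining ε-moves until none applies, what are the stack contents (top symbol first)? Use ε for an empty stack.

(p, bbbbba, $)
  read b, top $: go to p, push U$ → (p, bbbba, U$)
  ε-move, top U: go to q, push ε → (q, bbbba, $)
  read b, top $: go to p, push $ → (p, bbba, $)
  read b, top $: go to p, push U$ → (p, bba, U$)
  ε-move, top U: go to q, push ε → (q, bba, $)
  read b, top $: go to p, push $ → (p, ba, $)
  read b, top $: go to p, push U$ → (p, a, U$)
  ε-move, top U: go to q, push ε → (q, a, $)
  read a, top $: go to q, push X$ → (q, ε, X$)
All input consumed in state q with stack X$.

X$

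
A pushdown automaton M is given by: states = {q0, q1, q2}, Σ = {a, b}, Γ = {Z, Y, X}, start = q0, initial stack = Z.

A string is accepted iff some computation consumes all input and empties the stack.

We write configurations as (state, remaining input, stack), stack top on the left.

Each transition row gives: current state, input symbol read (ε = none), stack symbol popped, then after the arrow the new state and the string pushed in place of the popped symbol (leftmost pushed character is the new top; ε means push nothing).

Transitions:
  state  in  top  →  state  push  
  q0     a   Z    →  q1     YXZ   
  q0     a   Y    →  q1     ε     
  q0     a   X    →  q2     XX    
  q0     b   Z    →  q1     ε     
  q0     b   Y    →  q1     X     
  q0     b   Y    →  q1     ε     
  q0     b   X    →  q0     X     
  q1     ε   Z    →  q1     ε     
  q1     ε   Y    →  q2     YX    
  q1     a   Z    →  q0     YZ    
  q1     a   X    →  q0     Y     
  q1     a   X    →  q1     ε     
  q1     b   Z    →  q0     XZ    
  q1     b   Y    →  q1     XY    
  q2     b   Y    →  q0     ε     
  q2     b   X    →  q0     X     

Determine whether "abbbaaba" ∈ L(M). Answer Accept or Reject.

Reject

No computation consumes all input and empties the stack.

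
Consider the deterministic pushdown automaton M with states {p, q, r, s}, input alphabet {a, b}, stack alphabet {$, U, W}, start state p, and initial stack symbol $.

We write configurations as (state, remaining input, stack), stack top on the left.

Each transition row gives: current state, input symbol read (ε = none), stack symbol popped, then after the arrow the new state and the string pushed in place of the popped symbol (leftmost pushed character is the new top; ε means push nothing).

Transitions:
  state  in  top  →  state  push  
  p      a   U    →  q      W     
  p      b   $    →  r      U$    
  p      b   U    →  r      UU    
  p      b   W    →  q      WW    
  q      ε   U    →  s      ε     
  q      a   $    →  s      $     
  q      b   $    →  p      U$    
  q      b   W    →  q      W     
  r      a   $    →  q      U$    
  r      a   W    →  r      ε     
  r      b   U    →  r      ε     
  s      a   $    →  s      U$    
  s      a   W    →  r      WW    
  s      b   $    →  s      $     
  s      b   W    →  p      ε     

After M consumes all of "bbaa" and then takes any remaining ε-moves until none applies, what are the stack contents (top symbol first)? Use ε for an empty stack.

(p, bbaa, $)
  read b, top $: go to r, push U$ → (r, baa, U$)
  read b, top U: go to r, push ε → (r, aa, $)
  read a, top $: go to q, push U$ → (q, a, U$)
  ε-move, top U: go to s, push ε → (s, a, $)
  read a, top $: go to s, push U$ → (s, ε, U$)
All input consumed in state s with stack U$.

U$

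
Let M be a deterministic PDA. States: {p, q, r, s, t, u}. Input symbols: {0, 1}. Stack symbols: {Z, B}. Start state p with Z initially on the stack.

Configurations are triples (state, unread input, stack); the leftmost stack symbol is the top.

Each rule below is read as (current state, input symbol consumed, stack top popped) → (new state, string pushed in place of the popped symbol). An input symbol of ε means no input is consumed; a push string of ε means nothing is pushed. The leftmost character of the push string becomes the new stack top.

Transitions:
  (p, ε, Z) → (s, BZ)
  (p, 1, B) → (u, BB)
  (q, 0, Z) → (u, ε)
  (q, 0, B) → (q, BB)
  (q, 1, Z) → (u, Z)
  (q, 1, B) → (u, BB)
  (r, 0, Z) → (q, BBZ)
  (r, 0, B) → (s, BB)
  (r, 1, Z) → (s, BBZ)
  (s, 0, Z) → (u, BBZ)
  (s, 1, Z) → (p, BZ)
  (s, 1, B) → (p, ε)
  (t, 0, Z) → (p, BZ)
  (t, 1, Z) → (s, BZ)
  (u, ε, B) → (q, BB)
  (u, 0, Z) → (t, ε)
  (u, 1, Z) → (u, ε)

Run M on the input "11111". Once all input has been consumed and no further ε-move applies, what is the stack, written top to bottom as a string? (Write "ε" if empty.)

(p, 11111, Z)
  ε-move, top Z: go to s, push BZ → (s, 11111, BZ)
  read 1, top B: go to p, push ε → (p, 1111, Z)
  ε-move, top Z: go to s, push BZ → (s, 1111, BZ)
  read 1, top B: go to p, push ε → (p, 111, Z)
  ε-move, top Z: go to s, push BZ → (s, 111, BZ)
  read 1, top B: go to p, push ε → (p, 11, Z)
  ε-move, top Z: go to s, push BZ → (s, 11, BZ)
  read 1, top B: go to p, push ε → (p, 1, Z)
  ε-move, top Z: go to s, push BZ → (s, 1, BZ)
  read 1, top B: go to p, push ε → (p, ε, Z)
  ε-move, top Z: go to s, push BZ → (s, ε, BZ)
All input consumed in state s with stack BZ.

BZ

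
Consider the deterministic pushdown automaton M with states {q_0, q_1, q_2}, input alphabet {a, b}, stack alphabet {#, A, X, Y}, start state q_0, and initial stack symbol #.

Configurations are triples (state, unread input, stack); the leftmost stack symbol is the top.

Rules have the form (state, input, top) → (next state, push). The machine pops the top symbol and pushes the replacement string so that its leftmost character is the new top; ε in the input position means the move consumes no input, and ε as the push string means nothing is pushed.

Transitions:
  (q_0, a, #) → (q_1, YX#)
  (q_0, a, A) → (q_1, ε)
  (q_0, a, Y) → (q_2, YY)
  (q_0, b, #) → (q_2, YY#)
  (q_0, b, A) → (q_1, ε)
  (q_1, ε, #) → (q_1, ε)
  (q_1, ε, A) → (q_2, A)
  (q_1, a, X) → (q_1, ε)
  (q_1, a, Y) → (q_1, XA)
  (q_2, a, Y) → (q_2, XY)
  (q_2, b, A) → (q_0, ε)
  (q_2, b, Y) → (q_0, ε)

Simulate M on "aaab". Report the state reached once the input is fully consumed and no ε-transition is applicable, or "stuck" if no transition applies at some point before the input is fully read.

q_0

(q_0, aaab, #)
  read a, top #: go to q_1, push YX# → (q_1, aab, YX#)
  read a, top Y: go to q_1, push XA → (q_1, ab, XAX#)
  read a, top X: go to q_1, push ε → (q_1, b, AX#)
  ε-move, top A: go to q_2, push A → (q_2, b, AX#)
  read b, top A: go to q_0, push ε → (q_0, ε, X#)
All input consumed; M is in state q_0.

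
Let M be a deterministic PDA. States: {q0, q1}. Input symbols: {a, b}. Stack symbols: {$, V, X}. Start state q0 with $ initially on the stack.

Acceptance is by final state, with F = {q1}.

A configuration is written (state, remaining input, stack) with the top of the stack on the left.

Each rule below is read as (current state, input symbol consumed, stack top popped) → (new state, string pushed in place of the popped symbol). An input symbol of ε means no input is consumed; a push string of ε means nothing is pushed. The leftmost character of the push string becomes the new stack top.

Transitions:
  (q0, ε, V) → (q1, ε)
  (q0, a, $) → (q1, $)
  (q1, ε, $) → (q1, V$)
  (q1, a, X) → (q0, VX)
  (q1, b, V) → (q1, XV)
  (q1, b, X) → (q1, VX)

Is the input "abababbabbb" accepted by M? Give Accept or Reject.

Reject

(q0, abababbabbb, $) ⊢ (q1, bababbabbb, $) ⊢ (q1, bababbabbb, V$) ⊢ (q1, ababbabbb, XV$) ⊢ (q0, babbabbb, VXV$) ⊢ (q1, babbabbb, XV$) ⊢ (q1, abbabbb, VXV$)
No transition applies at (q1, abbabbb, VXV$); input not fully consumed.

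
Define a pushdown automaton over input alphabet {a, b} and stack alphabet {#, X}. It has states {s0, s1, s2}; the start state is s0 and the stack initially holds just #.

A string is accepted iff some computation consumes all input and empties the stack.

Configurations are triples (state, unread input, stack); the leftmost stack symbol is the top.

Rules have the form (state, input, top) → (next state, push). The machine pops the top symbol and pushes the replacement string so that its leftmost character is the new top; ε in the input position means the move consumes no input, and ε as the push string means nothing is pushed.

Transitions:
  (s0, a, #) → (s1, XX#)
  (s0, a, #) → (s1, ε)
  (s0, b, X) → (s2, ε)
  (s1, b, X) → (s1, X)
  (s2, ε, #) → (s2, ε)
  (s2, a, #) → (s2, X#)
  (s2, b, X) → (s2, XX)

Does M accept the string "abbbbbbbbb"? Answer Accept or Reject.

Reject

No computation consumes all input and empties the stack.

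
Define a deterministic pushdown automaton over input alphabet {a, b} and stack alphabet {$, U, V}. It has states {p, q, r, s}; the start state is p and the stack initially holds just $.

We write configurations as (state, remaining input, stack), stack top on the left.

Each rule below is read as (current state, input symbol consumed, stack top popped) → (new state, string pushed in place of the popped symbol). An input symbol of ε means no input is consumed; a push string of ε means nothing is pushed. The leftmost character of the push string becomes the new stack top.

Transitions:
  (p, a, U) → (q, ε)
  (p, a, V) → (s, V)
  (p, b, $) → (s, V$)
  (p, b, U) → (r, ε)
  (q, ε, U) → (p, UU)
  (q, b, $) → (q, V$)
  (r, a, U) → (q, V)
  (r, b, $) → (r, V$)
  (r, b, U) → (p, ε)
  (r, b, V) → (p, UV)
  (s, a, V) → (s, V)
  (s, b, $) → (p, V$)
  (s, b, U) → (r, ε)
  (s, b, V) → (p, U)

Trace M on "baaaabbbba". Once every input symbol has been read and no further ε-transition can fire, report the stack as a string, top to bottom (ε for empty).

(p, baaaabbbba, $)
  read b, top $: go to s, push V$ → (s, aaaabbbba, V$)
  read a, top V: go to s, push V → (s, aaabbbba, V$)
  read a, top V: go to s, push V → (s, aabbbba, V$)
  read a, top V: go to s, push V → (s, abbbba, V$)
  read a, top V: go to s, push V → (s, bbbba, V$)
  read b, top V: go to p, push U → (p, bbba, U$)
  read b, top U: go to r, push ε → (r, bba, $)
  read b, top $: go to r, push V$ → (r, ba, V$)
  read b, top V: go to p, push UV → (p, a, UV$)
  read a, top U: go to q, push ε → (q, ε, V$)
All input consumed in state q with stack V$.

V$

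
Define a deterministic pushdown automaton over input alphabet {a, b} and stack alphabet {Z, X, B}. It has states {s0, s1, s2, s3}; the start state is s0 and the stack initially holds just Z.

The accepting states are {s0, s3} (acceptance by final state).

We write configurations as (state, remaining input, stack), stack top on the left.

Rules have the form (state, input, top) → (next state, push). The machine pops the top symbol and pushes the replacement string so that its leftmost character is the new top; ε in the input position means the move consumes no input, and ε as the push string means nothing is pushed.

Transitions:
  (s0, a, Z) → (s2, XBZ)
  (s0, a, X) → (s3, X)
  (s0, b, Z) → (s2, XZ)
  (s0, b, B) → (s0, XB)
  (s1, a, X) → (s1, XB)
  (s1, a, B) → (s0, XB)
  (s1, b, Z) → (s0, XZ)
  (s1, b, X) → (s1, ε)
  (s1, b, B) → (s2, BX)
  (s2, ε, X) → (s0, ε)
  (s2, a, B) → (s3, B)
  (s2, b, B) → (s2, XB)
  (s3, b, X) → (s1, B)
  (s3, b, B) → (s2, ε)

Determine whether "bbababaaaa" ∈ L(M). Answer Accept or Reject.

Reject

(s0, bbababaaaa, Z) ⊢ (s2, bababaaaa, XZ) ⊢ (s0, bababaaaa, Z) ⊢ (s2, ababaaaa, XZ) ⊢ (s0, ababaaaa, Z) ⊢ (s2, babaaaa, XBZ) ⊢ (s0, babaaaa, BZ) ⊢ (s0, abaaaa, XBZ) ⊢ (s3, baaaa, XBZ) ⊢ (s1, aaaa, BBZ) ⊢ (s0, aaa, XBBZ) ⊢ (s3, aa, XBBZ)
No transition applies at (s3, aa, XBBZ); input not fully consumed.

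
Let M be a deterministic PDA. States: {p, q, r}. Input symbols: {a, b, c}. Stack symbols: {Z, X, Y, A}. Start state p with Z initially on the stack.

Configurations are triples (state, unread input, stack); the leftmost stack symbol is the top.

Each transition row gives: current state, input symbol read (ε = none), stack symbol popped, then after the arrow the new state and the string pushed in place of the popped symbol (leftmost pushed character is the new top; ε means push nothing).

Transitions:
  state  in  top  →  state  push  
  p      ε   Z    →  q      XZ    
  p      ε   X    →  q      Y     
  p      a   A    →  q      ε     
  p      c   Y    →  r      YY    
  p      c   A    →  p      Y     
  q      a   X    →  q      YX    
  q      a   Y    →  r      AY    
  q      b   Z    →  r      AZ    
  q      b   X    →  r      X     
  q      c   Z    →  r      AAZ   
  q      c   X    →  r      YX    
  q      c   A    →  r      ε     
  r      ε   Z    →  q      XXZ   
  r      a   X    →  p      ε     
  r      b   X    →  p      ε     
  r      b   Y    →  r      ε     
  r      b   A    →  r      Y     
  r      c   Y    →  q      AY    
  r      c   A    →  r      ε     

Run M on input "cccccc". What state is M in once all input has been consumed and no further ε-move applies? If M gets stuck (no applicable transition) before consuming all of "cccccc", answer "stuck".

(p, cccccc, Z)
  ε-move, top Z: go to q, push XZ → (q, cccccc, XZ)
  read c, top X: go to r, push YX → (r, ccccc, YXZ)
  read c, top Y: go to q, push AY → (q, cccc, AYXZ)
  read c, top A: go to r, push ε → (r, ccc, YXZ)
  read c, top Y: go to q, push AY → (q, cc, AYXZ)
  read c, top A: go to r, push ε → (r, c, YXZ)
  read c, top Y: go to q, push AY → (q, ε, AYXZ)
All input consumed; M is in state q.

q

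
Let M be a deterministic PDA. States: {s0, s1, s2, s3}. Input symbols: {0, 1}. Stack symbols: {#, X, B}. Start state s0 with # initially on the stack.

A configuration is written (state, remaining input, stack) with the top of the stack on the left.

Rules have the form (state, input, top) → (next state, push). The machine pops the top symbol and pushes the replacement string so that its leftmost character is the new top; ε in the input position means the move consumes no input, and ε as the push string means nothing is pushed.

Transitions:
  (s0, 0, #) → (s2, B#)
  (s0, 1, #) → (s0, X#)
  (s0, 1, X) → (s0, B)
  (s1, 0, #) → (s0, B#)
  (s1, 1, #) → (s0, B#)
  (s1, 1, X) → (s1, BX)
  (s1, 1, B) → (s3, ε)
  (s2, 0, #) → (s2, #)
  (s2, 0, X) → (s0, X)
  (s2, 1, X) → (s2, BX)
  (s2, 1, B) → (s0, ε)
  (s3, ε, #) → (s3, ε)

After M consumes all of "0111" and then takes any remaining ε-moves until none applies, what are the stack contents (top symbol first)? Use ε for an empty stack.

(s0, 0111, #)
  read 0, top #: go to s2, push B# → (s2, 111, B#)
  read 1, top B: go to s0, push ε → (s0, 11, #)
  read 1, top #: go to s0, push X# → (s0, 1, X#)
  read 1, top X: go to s0, push B → (s0, ε, B#)
All input consumed in state s0 with stack B#.

B#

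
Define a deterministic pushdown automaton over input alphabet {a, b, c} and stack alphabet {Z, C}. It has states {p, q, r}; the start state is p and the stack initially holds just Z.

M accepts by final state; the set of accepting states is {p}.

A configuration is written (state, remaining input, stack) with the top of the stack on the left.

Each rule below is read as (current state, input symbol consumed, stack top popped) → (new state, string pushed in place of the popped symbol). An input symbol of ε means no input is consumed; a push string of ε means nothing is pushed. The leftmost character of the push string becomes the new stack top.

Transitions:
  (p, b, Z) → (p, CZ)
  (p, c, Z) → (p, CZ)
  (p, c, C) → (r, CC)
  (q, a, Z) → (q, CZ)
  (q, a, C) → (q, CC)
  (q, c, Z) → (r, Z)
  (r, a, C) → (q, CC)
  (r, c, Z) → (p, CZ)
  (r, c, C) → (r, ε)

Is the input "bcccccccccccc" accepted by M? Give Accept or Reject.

(p, bcccccccccccc, Z)
  read b, top Z: go to p, push CZ → (p, cccccccccccc, CZ)
  read c, top C: go to r, push CC → (r, ccccccccccc, CCZ)
  read c, top C: go to r, push ε → (r, cccccccccc, CZ)
  read c, top C: go to r, push ε → (r, ccccccccc, Z)
  read c, top Z: go to p, push CZ → (p, cccccccc, CZ)
  read c, top C: go to r, push CC → (r, ccccccc, CCZ)
  read c, top C: go to r, push ε → (r, cccccc, CZ)
  read c, top C: go to r, push ε → (r, ccccc, Z)
  read c, top Z: go to p, push CZ → (p, cccc, CZ)
  read c, top C: go to r, push CC → (r, ccc, CCZ)
  read c, top C: go to r, push ε → (r, cc, CZ)
  read c, top C: go to r, push ε → (r, c, Z)
  read c, top Z: go to p, push CZ → (p, ε, CZ)
All input consumed; state p ∈ F.

Accept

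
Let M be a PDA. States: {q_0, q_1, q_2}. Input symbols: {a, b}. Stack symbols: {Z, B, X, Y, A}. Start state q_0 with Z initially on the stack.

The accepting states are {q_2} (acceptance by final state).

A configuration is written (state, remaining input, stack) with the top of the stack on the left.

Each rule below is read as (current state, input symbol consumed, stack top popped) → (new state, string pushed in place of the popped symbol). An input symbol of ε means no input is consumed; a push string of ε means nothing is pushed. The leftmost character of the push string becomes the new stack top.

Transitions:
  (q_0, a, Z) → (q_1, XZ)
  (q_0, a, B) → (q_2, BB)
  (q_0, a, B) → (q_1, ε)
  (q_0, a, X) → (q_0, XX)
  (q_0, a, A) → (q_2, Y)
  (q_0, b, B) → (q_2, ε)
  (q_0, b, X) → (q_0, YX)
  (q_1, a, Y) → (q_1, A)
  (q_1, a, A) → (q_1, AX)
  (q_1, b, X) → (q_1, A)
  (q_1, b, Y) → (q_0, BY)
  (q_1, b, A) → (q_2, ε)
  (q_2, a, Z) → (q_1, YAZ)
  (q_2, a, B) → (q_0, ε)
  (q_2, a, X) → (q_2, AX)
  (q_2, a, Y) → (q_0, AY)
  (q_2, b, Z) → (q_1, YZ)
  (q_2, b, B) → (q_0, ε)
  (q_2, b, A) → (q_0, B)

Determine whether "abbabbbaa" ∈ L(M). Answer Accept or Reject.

Reject

No computation consumes all input and reaches a final state.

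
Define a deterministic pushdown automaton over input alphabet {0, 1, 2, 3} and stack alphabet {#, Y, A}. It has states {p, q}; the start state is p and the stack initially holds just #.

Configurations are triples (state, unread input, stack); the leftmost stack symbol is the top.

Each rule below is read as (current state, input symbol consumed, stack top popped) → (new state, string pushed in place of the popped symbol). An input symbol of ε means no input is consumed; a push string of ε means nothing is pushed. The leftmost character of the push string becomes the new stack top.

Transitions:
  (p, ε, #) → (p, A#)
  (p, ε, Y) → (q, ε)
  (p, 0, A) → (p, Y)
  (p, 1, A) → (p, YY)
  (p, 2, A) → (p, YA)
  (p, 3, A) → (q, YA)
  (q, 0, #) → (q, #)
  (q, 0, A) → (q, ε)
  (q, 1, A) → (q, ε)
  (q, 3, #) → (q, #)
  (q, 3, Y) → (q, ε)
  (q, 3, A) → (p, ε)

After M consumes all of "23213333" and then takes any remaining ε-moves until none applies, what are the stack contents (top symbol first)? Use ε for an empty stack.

#

(p, 23213333, #) ⊢ (p, 23213333, A#) ⊢ (p, 3213333, YA#) ⊢ (q, 3213333, A#) ⊢ (p, 213333, #) ⊢ (p, 213333, A#) ⊢ (p, 13333, YA#) ⊢ (q, 13333, A#) ⊢ (q, 3333, #) ⊢ (q, 333, #) ⊢ (q, 33, #) ⊢ (q, 3, #) ⊢ (q, ε, #)
All input consumed in state q with stack #.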